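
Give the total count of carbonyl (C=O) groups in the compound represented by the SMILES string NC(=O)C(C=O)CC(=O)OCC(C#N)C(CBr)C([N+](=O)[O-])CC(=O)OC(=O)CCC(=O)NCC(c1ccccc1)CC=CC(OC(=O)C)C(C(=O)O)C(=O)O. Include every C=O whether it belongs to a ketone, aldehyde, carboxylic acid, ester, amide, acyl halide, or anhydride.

H2NCO: amide, 1 C=O (running total 1).
CH(CHO): aldehyde, 1 C=O (running total 2).
CH2COOCH2: ester, 1 C=O (running total 3).
CH2CO-O-COCH2: anhydride, 2 C=O (running total 5).
CH2CONHCH2: amide, 1 C=O (running total 6).
CH(OCOCH3): ester, 1 C=O (running total 7).
CH(COOH): carboxylic acid, 1 C=O (running total 8).
COOH: carboxylic acid, 1 C=O (running total 9).

9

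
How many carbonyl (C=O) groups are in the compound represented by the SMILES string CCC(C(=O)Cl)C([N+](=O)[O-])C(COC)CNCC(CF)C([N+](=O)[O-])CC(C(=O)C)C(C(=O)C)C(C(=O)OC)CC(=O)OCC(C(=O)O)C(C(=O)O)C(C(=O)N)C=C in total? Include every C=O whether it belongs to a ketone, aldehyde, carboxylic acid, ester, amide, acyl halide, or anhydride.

CH(COCl): acyl halide, 1 C=O (running total 1).
CH(COCH3): ketone, 1 C=O (running total 2).
CH(COCH3): ketone, 1 C=O (running total 3).
CH(COOCH3): ester, 1 C=O (running total 4).
CH2COOCH2: ester, 1 C=O (running total 5).
CH(COOH): carboxylic acid, 1 C=O (running total 6).
CH(COOH): carboxylic acid, 1 C=O (running total 7).
CH(CONH2): amide, 1 C=O (running total 8).

8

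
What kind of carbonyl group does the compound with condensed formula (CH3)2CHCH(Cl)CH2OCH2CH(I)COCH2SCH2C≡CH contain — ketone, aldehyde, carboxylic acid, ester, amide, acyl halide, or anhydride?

The carbonyl is in the CO segment: –C(=O)– with carbon on both sides → ketone.

ketone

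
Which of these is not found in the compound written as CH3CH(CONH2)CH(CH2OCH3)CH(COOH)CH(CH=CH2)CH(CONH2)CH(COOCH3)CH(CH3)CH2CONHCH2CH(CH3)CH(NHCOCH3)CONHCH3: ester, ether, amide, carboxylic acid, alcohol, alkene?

ester: present (CH(COOCH3) — pendant –COOCH3: carbonyl C bonded to C and –OCH3 → ester).
amide: present (CH(CONH2) — pendant –CONH2: carbonyl C bonded to C and N → amide).
carboxylic acid: present (CH(COOH) — pendant –COOH: carbonyl C bonded to C and –OH → carboxylic acid).
alkene: present (CH(CH=CH2) — pendant –CH=CH2: C=C double bond → alkene).
ether: present (CH(CH2OCH3) — pendant –CH2OCH3: C–O–C linkage → ether).
alcohol: absent. In CH(COOH), the –OH sits on a carbonyl carbon, making it part of a carboxylic acid, not an alcohol.

alcohol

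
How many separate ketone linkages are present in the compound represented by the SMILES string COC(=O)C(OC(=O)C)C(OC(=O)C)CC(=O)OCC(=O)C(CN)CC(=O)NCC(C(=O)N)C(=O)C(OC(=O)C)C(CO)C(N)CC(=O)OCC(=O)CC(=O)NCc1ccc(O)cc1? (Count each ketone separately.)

3

CH3O–C(=O)–: carbonyl C bonded to C and to –OCH3 → ester (not ketone + ether).
pendant –OC(=O)CH3: an acyloxy group → ester.
pendant –OC(=O)CH3: an acyloxy group → ester.
–C(=O)–O–C with C on the carbonyl side → ester.
–C(=O)– with carbon on both sides → ketone.
pendant –CH2NH2: N on sp³ C, no adjacent C=O → amine.
–C(=O)–N– linkage → amide (the N is not an amine).
pendant –CONH2: carbonyl C bonded to C and N → amide.
–C(=O)– with carbon on both sides → ketone.
pendant –OC(=O)CH3: an acyloxy group → ester.
pendant –CH2OH on an sp³ backbone C → alcohol.
–NH2 on an sp³ carbon with no adjacent C=O → amine.
–C(=O)–O–C with C on the carbonyl side → ester.
–C(=O)– with carbon on both sides → ketone.
–C(=O)–N– linkage → amide (the N is not an amine).
–OH attached directly to an aromatic ring → phenol (not alcohol); the ring itself is an arene.
Ketone appears at: CO, CO, CO → 3.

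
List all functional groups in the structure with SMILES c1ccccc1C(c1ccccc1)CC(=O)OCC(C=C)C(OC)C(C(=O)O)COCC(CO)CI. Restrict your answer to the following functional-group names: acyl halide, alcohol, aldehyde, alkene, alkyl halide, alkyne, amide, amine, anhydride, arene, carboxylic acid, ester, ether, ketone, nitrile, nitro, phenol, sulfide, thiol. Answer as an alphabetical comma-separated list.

Reading the structure from left to right:
  C6H5: C6H5– phenyl ring → arene.
  CH(C6H5): pendant –C6H5: benzene ring → arene.
  CH2COOCH2: –C(=O)–O–C with C on the carbonyl side → ester.
  CH(CH=CH2): pendant –CH=CH2: C=C double bond → alkene.
  CH(OCH3): pendant –OCH3: C–O–C with sp³ C, no adjacent C=O → ether.
  CH(COOH): pendant –COOH: carbonyl C bonded to C and –OH → carboxylic acid.
  CH2OCH2: C–O–C with sp³ carbons on both sides and no adjacent C=O → ether.
  CH(CH2OH): pendant –CH2OH on an sp³ backbone C → alcohol.
  CH2I: halogen on an sp³ carbon → alkyl halide.

alcohol, alkene, alkyl halide, arene, carboxylic acid, ester, ether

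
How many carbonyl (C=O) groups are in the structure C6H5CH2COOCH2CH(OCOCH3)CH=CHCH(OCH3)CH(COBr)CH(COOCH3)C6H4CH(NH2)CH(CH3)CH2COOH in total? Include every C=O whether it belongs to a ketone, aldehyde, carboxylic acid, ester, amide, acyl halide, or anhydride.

CH2COOCH2: ester, 1 C=O (running total 1).
CH(OCOCH3): ester, 1 C=O (running total 2).
CH(COBr): acyl halide, 1 C=O (running total 3).
CH(COOCH3): ester, 1 C=O (running total 4).
COOH: carboxylic acid, 1 C=O (running total 5).

5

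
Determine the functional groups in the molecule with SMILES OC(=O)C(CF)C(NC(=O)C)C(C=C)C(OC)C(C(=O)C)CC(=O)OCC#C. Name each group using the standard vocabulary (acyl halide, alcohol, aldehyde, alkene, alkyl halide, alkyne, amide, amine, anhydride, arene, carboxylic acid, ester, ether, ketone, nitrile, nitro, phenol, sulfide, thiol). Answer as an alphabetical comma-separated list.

Reading the structure from left to right:
  HOOC: –COOH: carbonyl C bonded to –OH and C → carboxylic acid (the –OH is not a separate alcohol).
  CH(CH2F): pendant –CH2X: halogen on sp³ carbon → alkyl halide.
  CH(NHCOCH3): pendant –NHC(=O)CH3: N bonded to a carbonyl → amide (not amine).
  CH(CH=CH2): pendant –CH=CH2: C=C double bond → alkene.
  CH(OCH3): pendant –OCH3: C–O–C with sp³ C, no adjacent C=O → ether.
  CH(COCH3): pendant –COCH3: carbonyl C bonded to two carbons → ketone.
  CH2COOCH2: –C(=O)–O–C with C on the carbonyl side → ester.
  C≡CH: C≡C triple bond → alkyne.

alkene, alkyl halide, alkyne, amide, carboxylic acid, ester, ether, ketone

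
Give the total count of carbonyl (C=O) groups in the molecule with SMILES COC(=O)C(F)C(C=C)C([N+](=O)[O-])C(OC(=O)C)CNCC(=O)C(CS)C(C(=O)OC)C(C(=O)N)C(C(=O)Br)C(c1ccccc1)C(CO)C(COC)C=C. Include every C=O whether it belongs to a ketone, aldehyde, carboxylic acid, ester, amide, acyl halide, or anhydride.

CH3OOC: ester, 1 C=O (running total 1).
CH(OCOCH3): ester, 1 C=O (running total 2).
CO: ketone, 1 C=O (running total 3).
CH(COOCH3): ester, 1 C=O (running total 4).
CH(CONH2): amide, 1 C=O (running total 5).
CH(COBr): acyl halide, 1 C=O (running total 6).

6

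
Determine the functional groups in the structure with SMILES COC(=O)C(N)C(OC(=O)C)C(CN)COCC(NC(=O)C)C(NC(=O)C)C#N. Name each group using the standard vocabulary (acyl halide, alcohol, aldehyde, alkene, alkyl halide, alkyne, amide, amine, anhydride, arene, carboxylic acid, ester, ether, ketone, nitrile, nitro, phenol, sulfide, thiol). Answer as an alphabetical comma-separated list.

CH3O–C(=O)–: carbonyl C bonded to C and to –OCH3 → ester (not ketone + ether).
–NH2 on an sp³ carbon with no adjacent C=O → amine.
pendant –OC(=O)CH3: an acyloxy group → ester.
pendant –CH2NH2: N on sp³ C, no adjacent C=O → amine.
C–O–C with sp³ carbons on both sides and no adjacent C=O → ether.
pendant –NHC(=O)CH3: N bonded to a carbonyl → amide (not amine).
pendant –NHC(=O)CH3: N bonded to a carbonyl → amide (not amine).
–C≡N: carbon triple-bonded to nitrogen → nitrile.

amide, amine, ester, ether, nitrile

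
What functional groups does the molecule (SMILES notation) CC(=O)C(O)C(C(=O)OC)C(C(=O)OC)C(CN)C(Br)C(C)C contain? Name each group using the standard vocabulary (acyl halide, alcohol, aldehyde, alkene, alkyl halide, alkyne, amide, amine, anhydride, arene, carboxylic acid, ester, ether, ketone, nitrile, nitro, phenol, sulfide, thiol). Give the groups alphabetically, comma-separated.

alcohol, alkyl halide, amine, ester, ketone

–C(=O)– with carbon on both sides → ketone.
–OH on an sp³ carbon → alcohol (secondary).
pendant –COOCH3: carbonyl C bonded to C and –OCH3 → ester.
pendant –COOCH3: carbonyl C bonded to C and –OCH3 → ester.
pendant –CH2NH2: N on sp³ C, no adjacent C=O → amine.
halogen on an sp³ carbon → alkyl halide.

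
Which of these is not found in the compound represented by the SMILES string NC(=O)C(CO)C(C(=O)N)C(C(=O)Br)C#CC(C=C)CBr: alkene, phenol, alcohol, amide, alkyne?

phenol

alkene: present (CH(CH=CH2) — pendant –CH=CH2: C=C double bond → alkene).
alcohol: present (CH(CH2OH) — pendant –CH2OH on an sp³ backbone C → alcohol).
amide: present (H2NCO — –C(=O)NH2: carbonyl C bonded to C and to N → amide (the N is not a separate amine)).
alkyne: present (C≡C — C≡C triple bond → alkyne).
phenol: absent. In CH(CH2OH), the –OH is on an sp³ carbon, not on an aromatic ring, so it is an alcohol.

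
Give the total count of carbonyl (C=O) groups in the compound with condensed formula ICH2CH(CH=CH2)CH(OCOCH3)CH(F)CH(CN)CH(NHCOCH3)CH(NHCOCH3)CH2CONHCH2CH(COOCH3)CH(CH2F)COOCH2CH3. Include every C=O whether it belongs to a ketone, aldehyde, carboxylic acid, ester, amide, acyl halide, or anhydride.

CH(OCOCH3): ester, 1 C=O (running total 1).
CH(NHCOCH3): amide, 1 C=O (running total 2).
CH(NHCOCH3): amide, 1 C=O (running total 3).
CH2CONHCH2: amide, 1 C=O (running total 4).
CH(COOCH3): ester, 1 C=O (running total 5).
COOCH2CH3: ester, 1 C=O (running total 6).

6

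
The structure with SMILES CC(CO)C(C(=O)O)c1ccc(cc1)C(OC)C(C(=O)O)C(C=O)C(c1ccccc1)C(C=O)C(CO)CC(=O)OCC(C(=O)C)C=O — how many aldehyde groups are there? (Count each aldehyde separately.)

Reading the structure from left to right:
  CH(CH2OH): pendant –CH2OH on an sp³ backbone C → alcohol.
  CH(COOH): pendant –COOH: carbonyl C bonded to C and –OH → carboxylic acid.
  C6H4: para-disubstituted benzene ring → arene.
  CH(OCH3): pendant –OCH3: C–O–C with sp³ C, no adjacent C=O → ether.
  CH(COOH): pendant –COOH: carbonyl C bonded to C and –OH → carboxylic acid.
  CH(CHO): pendant –CHO: carbonyl C bonded to C and H → aldehyde.
  CH(C6H5): pendant –C6H5: benzene ring → arene.
  CH(CHO): pendant –CHO: carbonyl C bonded to C and H → aldehyde.
  CH(CH2OH): pendant –CH2OH on an sp³ backbone C → alcohol.
  CH2COOCH2: –C(=O)–O–C with C on the carbonyl side → ester.
  CH(COCH3): pendant –COCH3: carbonyl C bonded to two carbons → ketone.
  CHO: terminal –CHO: carbonyl C bonded to H and C → aldehyde.
Aldehyde appears at: CH(CHO), CH(CHO), CHO → 3.

3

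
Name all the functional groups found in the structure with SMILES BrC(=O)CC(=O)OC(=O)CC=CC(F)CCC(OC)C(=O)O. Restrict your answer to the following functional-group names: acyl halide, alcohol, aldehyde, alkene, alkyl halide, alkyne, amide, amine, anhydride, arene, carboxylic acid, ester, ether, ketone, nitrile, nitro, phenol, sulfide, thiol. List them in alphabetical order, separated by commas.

–C(=O)Br: carbonyl C bonded to C and to a halogen → acyl halide (not alkyl halide).
two acyl groups sharing one oxygen, –C(=O)–O–C(=O)– → anhydride.
C=C double bond → alkene.
halogen on an sp³ carbon → alkyl halide.
pendant –OCH3: C–O–C with sp³ C, no adjacent C=O → ether.
–COOH: carbonyl C bonded to –OH and C → carboxylic acid (the –OH is not a separate alcohol).

acyl halide, alkene, alkyl halide, anhydride, carboxylic acid, ether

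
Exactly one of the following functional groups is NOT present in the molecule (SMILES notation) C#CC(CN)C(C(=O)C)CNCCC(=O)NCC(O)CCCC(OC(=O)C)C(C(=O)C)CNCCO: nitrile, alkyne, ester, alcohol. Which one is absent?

nitrile

ester: present (CH(OCOCH3) — pendant –OC(=O)CH3: an acyloxy group → ester).
alkyne: present (HC≡C — C≡C triple bond → alkyne).
alcohol: present (CH(OH) — –OH on an sp³ carbon → alcohol (secondary)).
nitrile: absent. In HC≡C, the triple bond is C≡C, not C≡N.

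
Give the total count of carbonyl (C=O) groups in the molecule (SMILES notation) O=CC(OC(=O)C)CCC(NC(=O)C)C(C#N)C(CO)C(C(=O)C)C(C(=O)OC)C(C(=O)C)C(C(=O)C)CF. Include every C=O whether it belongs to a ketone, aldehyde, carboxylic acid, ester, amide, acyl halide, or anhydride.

OHC: aldehyde, 1 C=O (running total 1).
CH(OCOCH3): ester, 1 C=O (running total 2).
CH(NHCOCH3): amide, 1 C=O (running total 3).
CH(COCH3): ketone, 1 C=O (running total 4).
CH(COOCH3): ester, 1 C=O (running total 5).
CH(COCH3): ketone, 1 C=O (running total 6).
CH(COCH3): ketone, 1 C=O (running total 7).

7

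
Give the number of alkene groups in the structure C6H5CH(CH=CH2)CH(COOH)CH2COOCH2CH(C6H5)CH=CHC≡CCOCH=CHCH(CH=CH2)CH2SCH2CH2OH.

C6H5– phenyl ring → arene.
pendant –CH=CH2: C=C double bond → alkene.
pendant –COOH: carbonyl C bonded to C and –OH → carboxylic acid.
–C(=O)–O–C with C on the carbonyl side → ester.
pendant –C6H5: benzene ring → arene.
C=C double bond → alkene.
C≡C triple bond → alkyne.
–C(=O)– with carbon on both sides → ketone.
C=C double bond → alkene.
pendant –CH=CH2: C=C double bond → alkene.
C–S–C linkage → sulfide (thioether).
–OH on an sp³ carbon → alcohol.
Alkene appears at: CH(CH=CH2), CH=CH, CH=CH, CH(CH=CH2) → 4.

4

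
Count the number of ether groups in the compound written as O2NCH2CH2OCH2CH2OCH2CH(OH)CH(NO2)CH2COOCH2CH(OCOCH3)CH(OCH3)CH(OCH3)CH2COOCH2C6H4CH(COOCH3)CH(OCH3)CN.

5

–NO2 on carbon → nitro group.
C–O–C with sp³ carbons on both sides and no adjacent C=O → ether.
C–O–C with sp³ carbons on both sides and no adjacent C=O → ether.
–OH on an sp³ carbon → alcohol (secondary).
–NO2 on an sp³ carbon → nitro (the N=O is not a carbonyl).
–C(=O)–O–C with C on the carbonyl side → ester.
pendant –OC(=O)CH3: an acyloxy group → ester.
pendant –OCH3: C–O–C with sp³ C, no adjacent C=O → ether.
pendant –OCH3: C–O–C with sp³ C, no adjacent C=O → ether.
–C(=O)–O–C with C on the carbonyl side → ester.
para-disubstituted benzene ring → arene.
pendant –COOCH3: carbonyl C bonded to C and –OCH3 → ester.
pendant –OCH3: C–O–C with sp³ C, no adjacent C=O → ether.
–C≡N: carbon triple-bonded to nitrogen → nitrile.
Ether appears at: CH2OCH2, CH2OCH2, CH(OCH3), CH(OCH3), CH(OCH3) → 5.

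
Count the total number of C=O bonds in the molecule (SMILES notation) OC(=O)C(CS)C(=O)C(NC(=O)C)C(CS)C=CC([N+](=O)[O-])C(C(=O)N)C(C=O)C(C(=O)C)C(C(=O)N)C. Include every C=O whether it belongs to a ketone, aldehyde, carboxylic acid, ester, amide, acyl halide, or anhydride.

HOOC: carboxylic acid, 1 C=O (running total 1).
CO: ketone, 1 C=O (running total 2).
CH(NHCOCH3): amide, 1 C=O (running total 3).
CH(CONH2): amide, 1 C=O (running total 4).
CH(CHO): aldehyde, 1 C=O (running total 5).
CH(COCH3): ketone, 1 C=O (running total 6).
CH(CONH2): amide, 1 C=O (running total 7).

7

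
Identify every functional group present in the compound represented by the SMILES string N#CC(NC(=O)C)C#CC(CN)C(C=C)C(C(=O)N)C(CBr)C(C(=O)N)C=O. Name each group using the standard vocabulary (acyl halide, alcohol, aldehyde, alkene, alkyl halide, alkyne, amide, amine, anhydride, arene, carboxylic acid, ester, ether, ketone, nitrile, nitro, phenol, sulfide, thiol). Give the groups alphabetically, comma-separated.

aldehyde, alkene, alkyl halide, alkyne, amide, amine, nitrile

Taking each segment in turn:
  N≡C: N≡C–: carbon triple-bonded to nitrogen → nitrile.
  CH(NHCOCH3): pendant –NHC(=O)CH3: N bonded to a carbonyl → amide (not amine).
  C≡C: C≡C triple bond → alkyne.
  CH(CH2NH2): pendant –CH2NH2: N on sp³ C, no adjacent C=O → amine.
  CH(CH=CH2): pendant –CH=CH2: C=C double bond → alkene.
  CH(CONH2): pendant –CONH2: carbonyl C bonded to C and N → amide.
  CH(CH2Br): pendant –CH2X: halogen on sp³ carbon → alkyl halide.
  CH(CONH2): pendant –CONH2: carbonyl C bonded to C and N → amide.
  CHO: terminal –CHO: carbonyl C bonded to H and C → aldehyde.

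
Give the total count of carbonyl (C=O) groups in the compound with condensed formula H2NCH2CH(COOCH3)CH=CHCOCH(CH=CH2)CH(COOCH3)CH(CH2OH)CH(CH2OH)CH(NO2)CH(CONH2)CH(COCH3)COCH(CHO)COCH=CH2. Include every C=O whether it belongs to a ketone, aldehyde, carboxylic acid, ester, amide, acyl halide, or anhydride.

CH(COOCH3): ester, 1 C=O (running total 1).
CO: ketone, 1 C=O (running total 2).
CH(COOCH3): ester, 1 C=O (running total 3).
CH(CONH2): amide, 1 C=O (running total 4).
CH(COCH3): ketone, 1 C=O (running total 5).
CO: ketone, 1 C=O (running total 6).
CH(CHO): aldehyde, 1 C=O (running total 7).
CO: ketone, 1 C=O (running total 8).

8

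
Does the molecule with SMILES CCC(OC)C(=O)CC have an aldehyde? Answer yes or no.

Working along the chain:
  CH(OCH3): pendant –OCH3: C–O–C with sp³ C, no adjacent C=O → ether.
  CO: –C(=O)– with carbon on both sides → ketone.
In CO, the carbonyl carbon is bonded to two carbons, so it is a ketone, not an aldehyde.
The groups actually present are: ether, ketone.

no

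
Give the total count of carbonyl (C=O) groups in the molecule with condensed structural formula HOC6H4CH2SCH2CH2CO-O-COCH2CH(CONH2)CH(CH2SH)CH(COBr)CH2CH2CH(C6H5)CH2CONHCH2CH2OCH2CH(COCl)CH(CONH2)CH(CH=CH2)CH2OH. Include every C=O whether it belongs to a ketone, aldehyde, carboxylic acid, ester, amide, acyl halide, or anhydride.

7

CH2CO-O-COCH2: anhydride, 2 C=O (running total 2).
CH(CONH2): amide, 1 C=O (running total 3).
CH(COBr): acyl halide, 1 C=O (running total 4).
CH2CONHCH2: amide, 1 C=O (running total 5).
CH(COCl): acyl halide, 1 C=O (running total 6).
CH(CONH2): amide, 1 C=O (running total 7).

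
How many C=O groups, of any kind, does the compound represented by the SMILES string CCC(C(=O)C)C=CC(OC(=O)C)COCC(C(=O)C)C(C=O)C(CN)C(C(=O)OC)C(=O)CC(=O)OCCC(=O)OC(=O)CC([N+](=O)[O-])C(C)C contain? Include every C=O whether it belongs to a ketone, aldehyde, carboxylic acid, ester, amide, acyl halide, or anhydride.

9

CH(COCH3): ketone, 1 C=O (running total 1).
CH(OCOCH3): ester, 1 C=O (running total 2).
CH(COCH3): ketone, 1 C=O (running total 3).
CH(CHO): aldehyde, 1 C=O (running total 4).
CH(COOCH3): ester, 1 C=O (running total 5).
CO: ketone, 1 C=O (running total 6).
CH2COOCH2: ester, 1 C=O (running total 7).
CH2CO-O-COCH2: anhydride, 2 C=O (running total 9).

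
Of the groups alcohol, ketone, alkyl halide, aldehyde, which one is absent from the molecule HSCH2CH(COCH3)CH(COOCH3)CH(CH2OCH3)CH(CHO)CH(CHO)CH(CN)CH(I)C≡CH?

ketone: present (CH(COCH3) — pendant –COCH3: carbonyl C bonded to two carbons → ketone).
alkyl halide: present (CH(I) — halogen on an sp³ carbon → alkyl halide).
aldehyde: present (CH(CHO) — pendant –CHO: carbonyl C bonded to C and H → aldehyde).
alcohol: no segment matches this pattern.

alcohol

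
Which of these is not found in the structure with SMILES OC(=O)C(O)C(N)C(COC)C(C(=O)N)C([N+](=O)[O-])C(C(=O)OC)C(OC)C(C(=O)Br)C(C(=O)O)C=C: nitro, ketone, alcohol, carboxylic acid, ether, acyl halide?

nitro: present (CH(NO2) — –NO2 on an sp³ carbon → nitro (the N=O is not a carbonyl)).
carboxylic acid: present (HOOC — –COOH: carbonyl C bonded to –OH and C → carboxylic acid (the –OH is not a separate alcohol)).
acyl halide: present (CH(COBr) — pendant –C(=O)X: carbonyl C bonded to C and halogen → acyl halide).
alcohol: present (CH(OH) — –OH on an sp³ carbon → alcohol (secondary)).
ether: present (CH(CH2OCH3) — pendant –CH2OCH3: C–O–C linkage → ether).
ketone: absent. In CH(COOCH3), the C=O is bonded to an –O–C group, which defines an ester, not a ketone. In CH(CONH2), the C=O is bonded to nitrogen, which defines an amide, not a ketone. In each of HOOC and CH(COOH), the C=O bears an –OH, making it a carboxylic acid rather than a ketone. In CH(COBr), the C=O is bonded to a halogen, which defines an acyl halide, not a ketone.

ketone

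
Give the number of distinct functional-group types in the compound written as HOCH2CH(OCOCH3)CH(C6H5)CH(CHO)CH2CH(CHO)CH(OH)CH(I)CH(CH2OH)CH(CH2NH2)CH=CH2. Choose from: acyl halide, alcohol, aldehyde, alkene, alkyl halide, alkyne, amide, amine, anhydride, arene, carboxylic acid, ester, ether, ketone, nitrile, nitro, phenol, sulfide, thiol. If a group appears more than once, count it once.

7

HO– on an sp³ carbon → alcohol.
pendant –OC(=O)CH3: an acyloxy group → ester.
pendant –C6H5: benzene ring → arene.
pendant –CHO: carbonyl C bonded to C and H → aldehyde.
pendant –CHO: carbonyl C bonded to C and H → aldehyde.
–OH on an sp³ carbon → alcohol (secondary).
halogen on an sp³ carbon → alkyl halide.
pendant –CH2OH on an sp³ backbone C → alcohol.
pendant –CH2NH2: N on sp³ C, no adjacent C=O → amine.
C=C double bond → alkene.
Distinct types present: alcohol, aldehyde, alkene, alkyl halide, amine, arene, ester.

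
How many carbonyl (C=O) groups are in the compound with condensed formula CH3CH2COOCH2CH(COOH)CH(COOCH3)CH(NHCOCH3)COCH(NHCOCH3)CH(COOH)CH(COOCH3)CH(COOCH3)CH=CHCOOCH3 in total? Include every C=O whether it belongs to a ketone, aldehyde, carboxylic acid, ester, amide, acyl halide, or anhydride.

CH2COOCH2: ester, 1 C=O (running total 1).
CH(COOH): carboxylic acid, 1 C=O (running total 2).
CH(COOCH3): ester, 1 C=O (running total 3).
CH(NHCOCH3): amide, 1 C=O (running total 4).
CO: ketone, 1 C=O (running total 5).
CH(NHCOCH3): amide, 1 C=O (running total 6).
CH(COOH): carboxylic acid, 1 C=O (running total 7).
CH(COOCH3): ester, 1 C=O (running total 8).
CH(COOCH3): ester, 1 C=O (running total 9).
COOCH3: ester, 1 C=O (running total 10).

10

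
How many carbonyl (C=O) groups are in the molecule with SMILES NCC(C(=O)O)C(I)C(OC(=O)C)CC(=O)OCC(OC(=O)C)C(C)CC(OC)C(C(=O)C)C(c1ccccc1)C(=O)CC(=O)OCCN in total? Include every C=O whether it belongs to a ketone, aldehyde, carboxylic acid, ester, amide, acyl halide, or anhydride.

CH(COOH): carboxylic acid, 1 C=O (running total 1).
CH(OCOCH3): ester, 1 C=O (running total 2).
CH2COOCH2: ester, 1 C=O (running total 3).
CH(OCOCH3): ester, 1 C=O (running total 4).
CH(COCH3): ketone, 1 C=O (running total 5).
CO: ketone, 1 C=O (running total 6).
CH2COOCH2: ester, 1 C=O (running total 7).

7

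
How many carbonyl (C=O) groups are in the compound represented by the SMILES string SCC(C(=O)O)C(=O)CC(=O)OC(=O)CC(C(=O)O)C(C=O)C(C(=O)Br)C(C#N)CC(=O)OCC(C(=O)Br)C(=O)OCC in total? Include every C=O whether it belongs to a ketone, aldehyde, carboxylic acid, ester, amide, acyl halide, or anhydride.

CH(COOH): carboxylic acid, 1 C=O (running total 1).
CO: ketone, 1 C=O (running total 2).
CH2CO-O-COCH2: anhydride, 2 C=O (running total 4).
CH(COOH): carboxylic acid, 1 C=O (running total 5).
CH(CHO): aldehyde, 1 C=O (running total 6).
CH(COBr): acyl halide, 1 C=O (running total 7).
CH2COOCH2: ester, 1 C=O (running total 8).
CH(COBr): acyl halide, 1 C=O (running total 9).
COOCH2CH3: ester, 1 C=O (running total 10).

10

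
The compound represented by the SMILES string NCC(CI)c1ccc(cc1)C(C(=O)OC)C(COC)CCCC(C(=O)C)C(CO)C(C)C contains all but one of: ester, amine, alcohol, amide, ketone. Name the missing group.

ester: present (CH(COOCH3) — pendant –COOCH3: carbonyl C bonded to C and –OCH3 → ester).
ketone: present (CH(COCH3) — pendant –COCH3: carbonyl C bonded to two carbons → ketone).
amine: present (H2NCH2 — –NH2 on an sp³ carbon with no adjacent C=O → amine).
alcohol: present (CH(CH2OH) — pendant –CH2OH on an sp³ backbone C → alcohol).
amide: no segment matches this pattern.

amide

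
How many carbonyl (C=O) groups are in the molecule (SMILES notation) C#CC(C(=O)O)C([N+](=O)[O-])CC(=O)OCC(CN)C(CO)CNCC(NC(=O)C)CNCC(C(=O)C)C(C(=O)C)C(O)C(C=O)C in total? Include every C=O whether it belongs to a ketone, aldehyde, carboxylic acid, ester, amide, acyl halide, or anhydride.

CH(COOH): carboxylic acid, 1 C=O (running total 1).
CH2COOCH2: ester, 1 C=O (running total 2).
CH(NHCOCH3): amide, 1 C=O (running total 3).
CH(COCH3): ketone, 1 C=O (running total 4).
CH(COCH3): ketone, 1 C=O (running total 5).
CH(CHO): aldehyde, 1 C=O (running total 6).

6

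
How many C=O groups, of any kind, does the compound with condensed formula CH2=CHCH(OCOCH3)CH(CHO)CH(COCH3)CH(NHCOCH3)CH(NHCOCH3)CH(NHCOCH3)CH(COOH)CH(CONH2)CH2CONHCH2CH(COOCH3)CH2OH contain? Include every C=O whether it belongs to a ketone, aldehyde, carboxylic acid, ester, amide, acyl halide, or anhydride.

CH(OCOCH3): ester, 1 C=O (running total 1).
CH(CHO): aldehyde, 1 C=O (running total 2).
CH(COCH3): ketone, 1 C=O (running total 3).
CH(NHCOCH3): amide, 1 C=O (running total 4).
CH(NHCOCH3): amide, 1 C=O (running total 5).
CH(NHCOCH3): amide, 1 C=O (running total 6).
CH(COOH): carboxylic acid, 1 C=O (running total 7).
CH(CONH2): amide, 1 C=O (running total 8).
CH2CONHCH2: amide, 1 C=O (running total 9).
CH(COOCH3): ester, 1 C=O (running total 10).

10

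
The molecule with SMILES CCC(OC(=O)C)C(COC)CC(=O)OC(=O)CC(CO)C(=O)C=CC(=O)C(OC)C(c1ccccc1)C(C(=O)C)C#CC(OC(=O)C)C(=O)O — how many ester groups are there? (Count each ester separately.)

2

pendant –OC(=O)CH3: an acyloxy group → ester.
pendant –CH2OCH3: C–O–C linkage → ether.
two acyl groups sharing one oxygen, –C(=O)–O–C(=O)– → anhydride.
pendant –CH2OH on an sp³ backbone C → alcohol.
–C(=O)– with carbon on both sides → ketone.
C=C double bond → alkene.
–C(=O)– with carbon on both sides → ketone.
pendant –OCH3: C–O–C with sp³ C, no adjacent C=O → ether.
pendant –C6H5: benzene ring → arene.
pendant –COCH3: carbonyl C bonded to two carbons → ketone.
C≡C triple bond → alkyne.
pendant –OC(=O)CH3: an acyloxy group → ester.
–COOH: carbonyl C bonded to –OH and C → carboxylic acid (the –OH is not a separate alcohol).
Ester appears at: CH(OCOCH3), CH(OCOCH3) → 2.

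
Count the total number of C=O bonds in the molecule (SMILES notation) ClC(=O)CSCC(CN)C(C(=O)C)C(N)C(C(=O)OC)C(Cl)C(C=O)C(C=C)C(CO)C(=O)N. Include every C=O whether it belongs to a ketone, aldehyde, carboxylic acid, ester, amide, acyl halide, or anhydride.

ClCO: acyl halide, 1 C=O (running total 1).
CH(COCH3): ketone, 1 C=O (running total 2).
CH(COOCH3): ester, 1 C=O (running total 3).
CH(CHO): aldehyde, 1 C=O (running total 4).
CONH2: amide, 1 C=O (running total 5).

5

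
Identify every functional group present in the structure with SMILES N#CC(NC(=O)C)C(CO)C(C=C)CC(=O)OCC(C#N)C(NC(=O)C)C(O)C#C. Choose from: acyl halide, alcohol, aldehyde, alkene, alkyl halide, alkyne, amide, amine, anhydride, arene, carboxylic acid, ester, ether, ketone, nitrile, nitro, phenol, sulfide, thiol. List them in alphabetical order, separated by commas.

Reading the structure from left to right:
  N≡C: N≡C–: carbon triple-bonded to nitrogen → nitrile.
  CH(NHCOCH3): pendant –NHC(=O)CH3: N bonded to a carbonyl → amide (not amine).
  CH(CH2OH): pendant –CH2OH on an sp³ backbone C → alcohol.
  CH(CH=CH2): pendant –CH=CH2: C=C double bond → alkene.
  CH2COOCH2: –C(=O)–O–C with C on the carbonyl side → ester.
  CH(CN): pendant –C≡N: nitrile.
  CH(NHCOCH3): pendant –NHC(=O)CH3: N bonded to a carbonyl → amide (not amine).
  CH(OH): –OH on an sp³ carbon → alcohol (secondary).
  C≡CH: C≡C triple bond → alkyne.

alcohol, alkene, alkyne, amide, ester, nitrile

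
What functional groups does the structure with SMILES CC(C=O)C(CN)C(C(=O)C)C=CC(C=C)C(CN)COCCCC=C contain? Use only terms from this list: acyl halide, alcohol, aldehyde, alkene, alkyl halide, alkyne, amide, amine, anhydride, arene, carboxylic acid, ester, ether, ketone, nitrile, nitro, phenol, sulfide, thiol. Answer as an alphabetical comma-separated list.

pendant –CHO: carbonyl C bonded to C and H → aldehyde.
pendant –CH2NH2: N on sp³ C, no adjacent C=O → amine.
pendant –COCH3: carbonyl C bonded to two carbons → ketone.
C=C double bond → alkene.
pendant –CH=CH2: C=C double bond → alkene.
pendant –CH2NH2: N on sp³ C, no adjacent C=O → amine.
C–O–C with sp³ carbons on both sides and no adjacent C=O → ether.
C=C double bond → alkene.

aldehyde, alkene, amine, ether, ketone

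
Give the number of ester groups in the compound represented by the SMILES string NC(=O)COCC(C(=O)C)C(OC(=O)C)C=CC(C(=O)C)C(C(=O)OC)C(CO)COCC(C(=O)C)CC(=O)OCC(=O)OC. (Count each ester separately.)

4

Taking each segment in turn:
  H2NCO: –C(=O)NH2: carbonyl C bonded to C and to N → amide (the N is not a separate amine).
  CH2OCH2: C–O–C with sp³ carbons on both sides and no adjacent C=O → ether.
  CH(COCH3): pendant –COCH3: carbonyl C bonded to two carbons → ketone.
  CH(OCOCH3): pendant –OC(=O)CH3: an acyloxy group → ester.
  CH=CH: C=C double bond → alkene.
  CH(COCH3): pendant –COCH3: carbonyl C bonded to two carbons → ketone.
  CH(COOCH3): pendant –COOCH3: carbonyl C bonded to C and –OCH3 → ester.
  CH(CH2OH): pendant –CH2OH on an sp³ backbone C → alcohol.
  CH2OCH2: C–O–C with sp³ carbons on both sides and no adjacent C=O → ether.
  CH(COCH3): pendant –COCH3: carbonyl C bonded to two carbons → ketone.
  CH2COOCH2: –C(=O)–O–C with C on the carbonyl side → ester.
  COOCH3: –C(=O)OCH3: carbonyl C bonded to C and to –OCH3 → ester (not ketone + ether).
Ester appears at: CH(OCOCH3), CH(COOCH3), CH2COOCH2, COOCH3 → 4.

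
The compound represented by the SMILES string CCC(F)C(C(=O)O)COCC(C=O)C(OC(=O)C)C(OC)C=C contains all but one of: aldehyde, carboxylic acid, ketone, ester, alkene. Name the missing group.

ketone

ester: present (CH(OCOCH3) — pendant –OC(=O)CH3: an acyloxy group → ester).
aldehyde: present (CH(CHO) — pendant –CHO: carbonyl C bonded to C and H → aldehyde).
carboxylic acid: present (CH(COOH) — pendant –COOH: carbonyl C bonded to C and –OH → carboxylic acid).
alkene: present (CH=CH2 — C=C double bond → alkene).
ketone: absent. In CH(OCOCH3), the C=O is bonded to an –O–C group, which defines an ester, not a ketone. In CH(COOH), the C=O bears an –OH, making it a carboxylic acid rather than a ketone. In CH(CHO), the carbonyl carbon carries an H, so it is an aldehyde, not a ketone.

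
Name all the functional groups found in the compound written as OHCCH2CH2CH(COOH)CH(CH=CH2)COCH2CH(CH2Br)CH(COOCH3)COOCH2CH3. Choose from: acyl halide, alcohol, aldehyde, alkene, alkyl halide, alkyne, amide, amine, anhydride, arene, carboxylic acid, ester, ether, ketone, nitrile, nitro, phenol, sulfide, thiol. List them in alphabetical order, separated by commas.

terminal –CHO: carbonyl C bonded to H and C → aldehyde.
pendant –COOH: carbonyl C bonded to C and –OH → carboxylic acid.
pendant –CH=CH2: C=C double bond → alkene.
–C(=O)– with carbon on both sides → ketone.
pendant –CH2X: halogen on sp³ carbon → alkyl halide.
pendant –COOCH3: carbonyl C bonded to C and –OCH3 → ester.
–C(=O)OCH2CH3: carbonyl C bonded to C and to –OEt → ester.

aldehyde, alkene, alkyl halide, carboxylic acid, ester, ketone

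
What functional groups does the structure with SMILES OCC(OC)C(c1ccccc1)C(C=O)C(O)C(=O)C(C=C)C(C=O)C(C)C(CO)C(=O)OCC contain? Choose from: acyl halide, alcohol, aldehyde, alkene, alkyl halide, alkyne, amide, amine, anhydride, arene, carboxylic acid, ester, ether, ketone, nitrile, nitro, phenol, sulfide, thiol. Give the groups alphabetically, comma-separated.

alcohol, aldehyde, alkene, arene, ester, ether, ketone

HO– on an sp³ carbon → alcohol.
pendant –OCH3: C–O–C with sp³ C, no adjacent C=O → ether.
pendant –C6H5: benzene ring → arene.
pendant –CHO: carbonyl C bonded to C and H → aldehyde.
–OH on an sp³ carbon → alcohol (secondary).
–C(=O)– with carbon on both sides → ketone.
pendant –CH=CH2: C=C double bond → alkene.
pendant –CHO: carbonyl C bonded to C and H → aldehyde.
pendant –CH2OH on an sp³ backbone C → alcohol.
–C(=O)OCH2CH3: carbonyl C bonded to C and to –OEt → ester.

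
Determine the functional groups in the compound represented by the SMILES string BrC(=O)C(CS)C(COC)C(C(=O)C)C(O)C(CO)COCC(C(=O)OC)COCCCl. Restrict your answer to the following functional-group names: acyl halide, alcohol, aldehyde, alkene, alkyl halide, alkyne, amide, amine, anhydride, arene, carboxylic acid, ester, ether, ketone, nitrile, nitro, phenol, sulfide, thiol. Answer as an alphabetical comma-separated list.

–C(=O)Br: carbonyl C bonded to C and to a halogen → acyl halide (not alkyl halide).
pendant –CH2SH → thiol.
pendant –CH2OCH3: C–O–C linkage → ether.
pendant –COCH3: carbonyl C bonded to two carbons → ketone.
–OH on an sp³ carbon → alcohol (secondary).
pendant –CH2OH on an sp³ backbone C → alcohol.
C–O–C with sp³ carbons on both sides and no adjacent C=O → ether.
pendant –COOCH3: carbonyl C bonded to C and –OCH3 → ester.
C–O–C with sp³ carbons on both sides and no adjacent C=O → ether.
halogen on an sp³ carbon → alkyl halide.

acyl halide, alcohol, alkyl halide, ester, ether, ketone, thiol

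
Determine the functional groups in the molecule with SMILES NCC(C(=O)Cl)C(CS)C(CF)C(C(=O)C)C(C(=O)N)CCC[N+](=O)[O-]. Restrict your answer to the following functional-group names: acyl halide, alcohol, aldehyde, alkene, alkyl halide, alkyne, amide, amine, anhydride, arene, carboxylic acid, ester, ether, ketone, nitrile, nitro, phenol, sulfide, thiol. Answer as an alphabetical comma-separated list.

acyl halide, alkyl halide, amide, amine, ketone, nitro, thiol

–NH2 on an sp³ carbon with no adjacent C=O → amine.
pendant –C(=O)X: carbonyl C bonded to C and halogen → acyl halide.
pendant –CH2SH → thiol.
pendant –CH2X: halogen on sp³ carbon → alkyl halide.
pendant –COCH3: carbonyl C bonded to two carbons → ketone.
pendant –CONH2: carbonyl C bonded to C and N → amide.
–NO2 on carbon → nitro group.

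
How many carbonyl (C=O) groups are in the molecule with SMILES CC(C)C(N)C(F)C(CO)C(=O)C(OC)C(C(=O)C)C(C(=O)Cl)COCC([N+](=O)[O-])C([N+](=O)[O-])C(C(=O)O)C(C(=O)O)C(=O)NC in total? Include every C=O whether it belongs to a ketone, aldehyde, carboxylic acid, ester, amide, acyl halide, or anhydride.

CO: ketone, 1 C=O (running total 1).
CH(COCH3): ketone, 1 C=O (running total 2).
CH(COCl): acyl halide, 1 C=O (running total 3).
CH(COOH): carboxylic acid, 1 C=O (running total 4).
CH(COOH): carboxylic acid, 1 C=O (running total 5).
CONHCH3: amide, 1 C=O (running total 6).

6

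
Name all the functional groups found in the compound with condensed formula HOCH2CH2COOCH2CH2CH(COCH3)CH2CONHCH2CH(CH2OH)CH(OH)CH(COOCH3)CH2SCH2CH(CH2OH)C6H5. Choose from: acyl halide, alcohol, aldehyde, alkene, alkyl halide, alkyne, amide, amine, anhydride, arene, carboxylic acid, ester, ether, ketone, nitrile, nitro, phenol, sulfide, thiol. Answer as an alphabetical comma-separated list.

alcohol, amide, arene, ester, ketone, sulfide

Working along the chain:
  HOCH2: HO– on an sp³ carbon → alcohol.
  CH2COOCH2: –C(=O)–O–C with C on the carbonyl side → ester.
  CH(COCH3): pendant –COCH3: carbonyl C bonded to two carbons → ketone.
  CH2CONHCH2: –C(=O)–N– linkage → amide (the N is not an amine).
  CH(CH2OH): pendant –CH2OH on an sp³ backbone C → alcohol.
  CH(OH): –OH on an sp³ carbon → alcohol (secondary).
  CH(COOCH3): pendant –COOCH3: carbonyl C bonded to C and –OCH3 → ester.
  CH2SCH2: C–S–C linkage → sulfide (thioether).
  CH(CH2OH): pendant –CH2OH on an sp³ backbone C → alcohol.
  C6H5: –C6H5 phenyl ring → arene.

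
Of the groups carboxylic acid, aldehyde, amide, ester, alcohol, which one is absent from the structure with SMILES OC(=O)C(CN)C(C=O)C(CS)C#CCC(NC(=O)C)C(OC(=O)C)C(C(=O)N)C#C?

amide: present (CH(NHCOCH3) — pendant –NHC(=O)CH3: N bonded to a carbonyl → amide (not amine)).
carboxylic acid: present (HOOC — –COOH: carbonyl C bonded to –OH and C → carboxylic acid (the –OH is not a separate alcohol)).
aldehyde: present (CH(CHO) — pendant –CHO: carbonyl C bonded to C and H → aldehyde).
ester: present (CH(OCOCH3) — pendant –OC(=O)CH3: an acyloxy group → ester).
alcohol: absent. In HOOC, the –OH sits on a carbonyl carbon, making it part of a carboxylic acid, not an alcohol.

alcohol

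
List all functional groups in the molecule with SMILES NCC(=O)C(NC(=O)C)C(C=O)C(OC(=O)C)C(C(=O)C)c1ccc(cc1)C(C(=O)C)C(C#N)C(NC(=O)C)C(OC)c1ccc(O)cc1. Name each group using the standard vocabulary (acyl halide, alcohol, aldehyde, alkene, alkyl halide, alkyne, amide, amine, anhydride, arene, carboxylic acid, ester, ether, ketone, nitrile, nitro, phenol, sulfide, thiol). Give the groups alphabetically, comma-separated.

aldehyde, amide, amine, arene, ester, ether, ketone, nitrile, phenol

Working along the chain:
  H2NCH2: –NH2 on an sp³ carbon with no adjacent C=O → amine.
  CO: –C(=O)– with carbon on both sides → ketone.
  CH(NHCOCH3): pendant –NHC(=O)CH3: N bonded to a carbonyl → amide (not amine).
  CH(CHO): pendant –CHO: carbonyl C bonded to C and H → aldehyde.
  CH(OCOCH3): pendant –OC(=O)CH3: an acyloxy group → ester.
  CH(COCH3): pendant –COCH3: carbonyl C bonded to two carbons → ketone.
  C6H4: para-disubstituted benzene ring → arene.
  CH(COCH3): pendant –COCH3: carbonyl C bonded to two carbons → ketone.
  CH(CN): pendant –C≡N: nitrile.
  CH(NHCOCH3): pendant –NHC(=O)CH3: N bonded to a carbonyl → amide (not amine).
  CH(OCH3): pendant –OCH3: C–O–C with sp³ C, no adjacent C=O → ether.
  C6H4OH: –OH attached directly to an aromatic ring → phenol (not alcohol); the ring itself is an arene.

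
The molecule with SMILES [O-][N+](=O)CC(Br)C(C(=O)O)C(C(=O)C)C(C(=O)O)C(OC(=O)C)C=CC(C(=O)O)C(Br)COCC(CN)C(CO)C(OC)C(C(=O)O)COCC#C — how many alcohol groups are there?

1

Reading the structure from left to right:
  O2NCH2: –NO2 on carbon → nitro group.
  CH(Br): halogen on an sp³ carbon → alkyl halide.
  CH(COOH): pendant –COOH: carbonyl C bonded to C and –OH → carboxylic acid.
  CH(COCH3): pendant –COCH3: carbonyl C bonded to two carbons → ketone.
  CH(COOH): pendant –COOH: carbonyl C bonded to C and –OH → carboxylic acid.
  CH(OCOCH3): pendant –OC(=O)CH3: an acyloxy group → ester.
  CH=CH: C=C double bond → alkene.
  CH(COOH): pendant –COOH: carbonyl C bonded to C and –OH → carboxylic acid.
  CH(Br): halogen on an sp³ carbon → alkyl halide.
  CH2OCH2: C–O–C with sp³ carbons on both sides and no adjacent C=O → ether.
  CH(CH2NH2): pendant –CH2NH2: N on sp³ C, no adjacent C=O → amine.
  CH(CH2OH): pendant –CH2OH on an sp³ backbone C → alcohol.
  CH(OCH3): pendant –OCH3: C–O–C with sp³ C, no adjacent C=O → ether.
  CH(COOH): pendant –COOH: carbonyl C bonded to C and –OH → carboxylic acid.
  CH2OCH2: C–O–C with sp³ carbons on both sides and no adjacent C=O → ether.
  C≡CH: C≡C triple bond → alkyne.
Alcohol appears at: CH(CH2OH) → 1.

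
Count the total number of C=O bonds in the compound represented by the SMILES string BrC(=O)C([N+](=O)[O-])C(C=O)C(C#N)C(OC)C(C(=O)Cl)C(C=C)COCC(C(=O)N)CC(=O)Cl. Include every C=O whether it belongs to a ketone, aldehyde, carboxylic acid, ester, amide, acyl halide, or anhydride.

BrCO: acyl halide, 1 C=O (running total 1).
CH(CHO): aldehyde, 1 C=O (running total 2).
CH(COCl): acyl halide, 1 C=O (running total 3).
CH(CONH2): amide, 1 C=O (running total 4).
COCl: acyl halide, 1 C=O (running total 5).

5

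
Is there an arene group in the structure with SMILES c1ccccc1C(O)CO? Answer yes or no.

yes

C6H5– phenyl ring → arene.
–OH on an sp³ carbon → alcohol (secondary).
–OH on an sp³ carbon → alcohol.
The C6H5 segment supplies the arene: C6H5– phenyl ring → arene.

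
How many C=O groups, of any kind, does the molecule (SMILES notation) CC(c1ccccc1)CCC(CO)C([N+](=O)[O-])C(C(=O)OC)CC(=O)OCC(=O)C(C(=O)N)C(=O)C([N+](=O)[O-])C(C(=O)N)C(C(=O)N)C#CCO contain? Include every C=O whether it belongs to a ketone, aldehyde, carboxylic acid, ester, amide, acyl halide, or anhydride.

7

CH(COOCH3): ester, 1 C=O (running total 1).
CH2COOCH2: ester, 1 C=O (running total 2).
CO: ketone, 1 C=O (running total 3).
CH(CONH2): amide, 1 C=O (running total 4).
CO: ketone, 1 C=O (running total 5).
CH(CONH2): amide, 1 C=O (running total 6).
CH(CONH2): amide, 1 C=O (running total 7).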